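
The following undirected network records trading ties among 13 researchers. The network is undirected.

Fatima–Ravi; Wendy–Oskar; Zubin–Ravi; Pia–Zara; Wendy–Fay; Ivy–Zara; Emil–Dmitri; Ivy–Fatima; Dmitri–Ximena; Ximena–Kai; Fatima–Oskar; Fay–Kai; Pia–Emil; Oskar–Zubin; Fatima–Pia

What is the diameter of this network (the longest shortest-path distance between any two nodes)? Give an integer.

Eccentricity of each node (its greatest distance to any other): Dmitri:5, Emil:4, Fatima:4, Fay:5, Ivy:5, Kai:5, Oskar:4, Pia:4, Ravi:5, Wendy:4, Ximena:5, Zara:5, Zubin:5.
The maximum eccentricity is 5, realized for instance by the pair Kai–Ravi via Kai – Fay – Wendy – Oskar – Zubin – Ravi. So the diameter is 5.

5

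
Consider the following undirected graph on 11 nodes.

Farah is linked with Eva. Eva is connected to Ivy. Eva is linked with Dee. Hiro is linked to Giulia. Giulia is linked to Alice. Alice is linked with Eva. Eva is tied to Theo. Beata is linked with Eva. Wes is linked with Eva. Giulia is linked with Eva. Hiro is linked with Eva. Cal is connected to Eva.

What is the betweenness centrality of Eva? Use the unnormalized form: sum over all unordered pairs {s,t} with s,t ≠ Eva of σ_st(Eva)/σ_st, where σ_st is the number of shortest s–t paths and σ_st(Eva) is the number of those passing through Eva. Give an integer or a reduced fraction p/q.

Pairs whose geodesics pass through Eva — Hiro–Alice: 1/2; Hiro–Beata: 1; Hiro–Farah: 1; Hiro–Theo: 1; Hiro–Wes: 1; Hiro–Cal: 1; Hiro–Dee: 1; Hiro–Ivy: 1; Alice–Beata: 1; Alice–Farah: 1; Alice–Theo: 1; Alice–Wes: 1; Alice–Cal: 1; Alice–Dee: 1 … (+29 more pairs).
All other pairs contribute 0.
Summing the contributions gives betweenness(Eva) = 85/2.

85/2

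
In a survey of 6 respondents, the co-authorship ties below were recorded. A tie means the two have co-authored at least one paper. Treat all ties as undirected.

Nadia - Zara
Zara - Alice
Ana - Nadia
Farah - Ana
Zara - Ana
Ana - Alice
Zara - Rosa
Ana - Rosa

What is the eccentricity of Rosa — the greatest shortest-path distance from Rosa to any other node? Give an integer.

2

Distances from Rosa: Alice:2, Ana:1, Farah:2, Nadia:2, Zara:1.
The largest is 2 (to Alice, Farah, and Nadia), so the eccentricity of Rosa is 2.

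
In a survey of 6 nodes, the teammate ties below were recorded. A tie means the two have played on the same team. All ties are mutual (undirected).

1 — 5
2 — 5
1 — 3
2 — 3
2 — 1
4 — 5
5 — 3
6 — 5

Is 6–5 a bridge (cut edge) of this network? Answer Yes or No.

Without the 6–5 edge there is no alternate route between 6 and 5, so the network disconnects. It is a bridge.

Yes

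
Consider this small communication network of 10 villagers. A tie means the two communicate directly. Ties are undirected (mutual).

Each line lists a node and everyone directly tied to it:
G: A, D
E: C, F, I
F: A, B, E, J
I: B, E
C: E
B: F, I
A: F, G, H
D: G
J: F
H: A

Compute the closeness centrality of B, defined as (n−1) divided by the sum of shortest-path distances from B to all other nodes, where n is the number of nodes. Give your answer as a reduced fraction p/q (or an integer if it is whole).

Distances from B: A:2, C:3, D:4, E:2, F:1, G:3, H:3, I:1, J:2. Sum = 21.
n = 10, so closeness = 9/21 = 3/7.

3/7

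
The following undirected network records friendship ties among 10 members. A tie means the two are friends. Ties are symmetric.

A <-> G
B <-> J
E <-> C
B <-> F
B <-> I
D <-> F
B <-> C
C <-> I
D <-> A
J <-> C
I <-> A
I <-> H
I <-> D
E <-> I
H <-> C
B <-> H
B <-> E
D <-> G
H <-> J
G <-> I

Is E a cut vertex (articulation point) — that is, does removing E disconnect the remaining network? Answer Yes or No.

No

Even without E, every remaining node can still reach every other (the residual graph is connected), so E is not a cut vertex.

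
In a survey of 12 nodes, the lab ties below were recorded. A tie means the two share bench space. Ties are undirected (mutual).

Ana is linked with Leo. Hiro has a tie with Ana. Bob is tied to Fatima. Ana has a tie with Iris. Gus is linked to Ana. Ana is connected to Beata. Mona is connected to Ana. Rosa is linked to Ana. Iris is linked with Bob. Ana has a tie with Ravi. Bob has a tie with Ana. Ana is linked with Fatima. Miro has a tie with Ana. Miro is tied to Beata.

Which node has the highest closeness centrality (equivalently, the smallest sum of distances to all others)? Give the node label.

Farness (sum of distances to all others) for each node — Ana:11, Beata:20, Bob:19, Fatima:20, Gus:21, Hiro:21, Iris:20, Leo:21, Miro:20, Mona:21, Ravi:21, Rosa:21.
The smallest farness is 11, for Ana, so Ana has the highest closeness.

Ana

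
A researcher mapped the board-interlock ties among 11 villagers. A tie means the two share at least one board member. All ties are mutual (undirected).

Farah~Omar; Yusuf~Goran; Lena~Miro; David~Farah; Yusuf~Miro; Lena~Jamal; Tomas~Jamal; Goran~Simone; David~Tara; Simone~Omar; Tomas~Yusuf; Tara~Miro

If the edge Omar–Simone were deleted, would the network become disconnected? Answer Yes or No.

No

Even without that edge, Omar still reaches Simone via Omar – Farah – David – Tara – Miro – Yusuf – Goran – Simone, so the network stays connected. Not a bridge.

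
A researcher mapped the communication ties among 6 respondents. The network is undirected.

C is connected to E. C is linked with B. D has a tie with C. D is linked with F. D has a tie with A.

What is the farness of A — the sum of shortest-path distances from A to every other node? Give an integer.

11

Distances from A: B:3, C:2, D:1, E:3, F:2.
Sum = 3 + 2 + 1 + 3 + 2 = 11.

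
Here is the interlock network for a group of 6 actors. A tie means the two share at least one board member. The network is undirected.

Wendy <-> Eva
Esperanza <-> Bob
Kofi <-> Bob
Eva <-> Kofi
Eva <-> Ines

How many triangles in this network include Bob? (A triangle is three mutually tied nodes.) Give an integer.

0

Bob's neighbors are Esperanza and Kofi, but none of them are tied to each other, so no triangle contains Bob.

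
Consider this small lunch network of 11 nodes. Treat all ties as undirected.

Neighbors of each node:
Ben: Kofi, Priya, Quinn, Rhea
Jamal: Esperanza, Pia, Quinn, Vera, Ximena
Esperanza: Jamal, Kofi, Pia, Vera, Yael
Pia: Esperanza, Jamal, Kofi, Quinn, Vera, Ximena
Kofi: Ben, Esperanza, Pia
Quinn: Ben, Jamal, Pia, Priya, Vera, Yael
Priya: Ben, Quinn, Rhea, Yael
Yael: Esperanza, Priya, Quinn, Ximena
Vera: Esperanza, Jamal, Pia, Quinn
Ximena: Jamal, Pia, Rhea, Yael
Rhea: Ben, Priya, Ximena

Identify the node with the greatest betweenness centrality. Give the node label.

Unnormalized betweenness of each node: Ben:69/20, Esperanza:19/6, Jamal:28/15, Kofi:17/10, Pia:131/30, Priya:39/20, Quinn:23/3, Rhea:3/2, Vera:1/4, Ximena:64/15, Yael:169/60.
Quinn has the largest value, 23/3, making it the main broker — the node through which the most shortest paths run.

Quinn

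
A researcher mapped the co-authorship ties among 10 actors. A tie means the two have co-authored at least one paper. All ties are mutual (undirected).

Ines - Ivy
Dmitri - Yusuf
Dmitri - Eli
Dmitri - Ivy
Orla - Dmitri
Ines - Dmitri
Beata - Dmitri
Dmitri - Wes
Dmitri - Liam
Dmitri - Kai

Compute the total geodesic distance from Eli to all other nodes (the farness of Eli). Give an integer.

Distances from Eli: Beata:2, Dmitri:1, Ines:2, Ivy:2, Kai:2, Liam:2, Orla:2, Wes:2, Yusuf:2.
Sum = 2 + 1 + 2 + 2 + 2 + 2 + 2 + 2 + 2 = 17.

17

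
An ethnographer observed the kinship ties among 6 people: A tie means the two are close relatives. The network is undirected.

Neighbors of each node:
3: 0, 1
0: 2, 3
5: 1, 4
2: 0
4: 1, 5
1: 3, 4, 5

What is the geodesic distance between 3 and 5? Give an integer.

2

One shortest route is 3 – 1 – 5, which uses 2 edges, and 3 and 5 are not directly tied, so nothing shorter exists. So d(3,5) = 2.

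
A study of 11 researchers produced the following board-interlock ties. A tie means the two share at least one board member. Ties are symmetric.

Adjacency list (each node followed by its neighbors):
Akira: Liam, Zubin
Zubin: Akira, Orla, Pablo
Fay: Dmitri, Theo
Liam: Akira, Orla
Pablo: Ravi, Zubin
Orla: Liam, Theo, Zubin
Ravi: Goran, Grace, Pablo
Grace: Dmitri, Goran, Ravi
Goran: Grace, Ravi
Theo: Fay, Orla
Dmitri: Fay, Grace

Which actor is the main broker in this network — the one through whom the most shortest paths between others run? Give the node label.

Zubin

Unnormalized betweenness of each node: Akira:7/3, Dmitri:41/6, Fay:15/2, Goran:0, Grace:47/6, Liam:11/6, Orla:77/6, Pablo:25/2, Ravi:23/2, Theo:17/2, Zubin:46/3.
Zubin has the largest value, 46/3, making it the main broker — the node through which the most shortest paths run.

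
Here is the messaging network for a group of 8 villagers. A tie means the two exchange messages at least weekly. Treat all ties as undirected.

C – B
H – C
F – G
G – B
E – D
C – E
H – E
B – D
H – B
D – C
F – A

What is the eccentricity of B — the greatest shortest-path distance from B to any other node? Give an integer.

3

Distances from B: A:3, C:1, D:1, E:2, F:2, G:1, H:1.
The largest is 3 (to A), so the eccentricity of B is 3.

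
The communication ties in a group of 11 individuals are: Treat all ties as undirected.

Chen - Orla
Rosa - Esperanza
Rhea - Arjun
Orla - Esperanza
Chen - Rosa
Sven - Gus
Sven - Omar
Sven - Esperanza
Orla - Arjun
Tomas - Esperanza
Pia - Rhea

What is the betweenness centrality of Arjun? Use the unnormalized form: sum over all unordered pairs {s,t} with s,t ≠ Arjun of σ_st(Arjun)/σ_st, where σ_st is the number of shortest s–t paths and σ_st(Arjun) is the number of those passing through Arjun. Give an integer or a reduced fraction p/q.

Pairs whose geodesics pass through Arjun — Orla–Pia: 1; Orla–Rhea: 1; Esperanza–Pia: 1; Esperanza–Rhea: 1; Gus–Pia: 1; Gus–Rhea: 1; Tomas–Pia: 1; Tomas–Rhea: 1; Pia–Rosa: 2/2; Pia–Omar: 1; Pia–Sven: 1; Pia–Chen: 1; Rosa–Rhea: 2/2; Omar–Rhea: 1 … (+2 more pairs).
All other pairs contribute 0.
Summing the contributions gives betweenness(Arjun) = 16.

16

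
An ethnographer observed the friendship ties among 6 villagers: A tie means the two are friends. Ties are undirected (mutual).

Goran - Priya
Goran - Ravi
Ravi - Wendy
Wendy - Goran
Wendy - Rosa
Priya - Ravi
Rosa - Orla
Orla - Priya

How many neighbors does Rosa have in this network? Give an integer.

2

Rosa is directly tied to Orla and Wendy. That is 2 neighbors, so the degree of Rosa is 2.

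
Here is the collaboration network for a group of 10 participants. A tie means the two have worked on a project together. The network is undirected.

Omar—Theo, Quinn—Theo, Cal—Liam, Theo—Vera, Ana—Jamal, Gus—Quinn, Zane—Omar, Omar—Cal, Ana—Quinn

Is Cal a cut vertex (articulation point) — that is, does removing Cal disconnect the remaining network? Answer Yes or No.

Yes

Removing Cal leaves {Ana, Gus, Jamal, Omar, Quinn, Theo, Vera, and Zane} with no path to {Liam}, so the network splits into 2 components. Cal is a cut vertex.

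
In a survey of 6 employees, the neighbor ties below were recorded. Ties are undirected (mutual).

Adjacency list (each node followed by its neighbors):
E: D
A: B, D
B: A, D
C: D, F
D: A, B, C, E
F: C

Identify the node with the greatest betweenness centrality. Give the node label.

Unnormalized betweenness of each node: A:0, B:0, C:4, D:8, E:0, F:0.
D has the largest value, 8, making it the main broker — the node through which the most shortest paths run.

D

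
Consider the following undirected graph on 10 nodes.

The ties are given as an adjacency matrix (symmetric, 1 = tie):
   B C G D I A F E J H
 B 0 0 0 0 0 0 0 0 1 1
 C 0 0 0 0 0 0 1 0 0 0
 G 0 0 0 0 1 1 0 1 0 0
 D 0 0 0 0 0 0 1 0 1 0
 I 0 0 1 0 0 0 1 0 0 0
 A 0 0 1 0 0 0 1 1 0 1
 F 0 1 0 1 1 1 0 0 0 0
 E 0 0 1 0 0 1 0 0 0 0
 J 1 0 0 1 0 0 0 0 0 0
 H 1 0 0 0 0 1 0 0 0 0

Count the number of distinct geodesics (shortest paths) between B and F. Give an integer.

The shortest distance is 3. The length-3 paths are: B–J–D–F; B–H–A–F.
That gives 2 distinct shortest paths.

2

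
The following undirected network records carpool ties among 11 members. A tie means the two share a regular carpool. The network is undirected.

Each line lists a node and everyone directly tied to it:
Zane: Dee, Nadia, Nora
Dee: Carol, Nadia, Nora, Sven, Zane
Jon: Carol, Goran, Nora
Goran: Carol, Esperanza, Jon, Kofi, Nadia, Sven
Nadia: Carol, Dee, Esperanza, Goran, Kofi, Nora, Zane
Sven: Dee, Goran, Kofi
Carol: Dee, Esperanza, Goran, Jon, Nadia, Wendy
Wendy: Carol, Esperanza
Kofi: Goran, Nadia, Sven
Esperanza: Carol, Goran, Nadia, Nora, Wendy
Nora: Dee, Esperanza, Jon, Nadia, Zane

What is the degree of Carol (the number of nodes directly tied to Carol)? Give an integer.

6

Carol is directly tied to Dee, Esperanza, Goran, Jon, Nadia, and Wendy. That is 6 neighbors, so the degree of Carol is 6.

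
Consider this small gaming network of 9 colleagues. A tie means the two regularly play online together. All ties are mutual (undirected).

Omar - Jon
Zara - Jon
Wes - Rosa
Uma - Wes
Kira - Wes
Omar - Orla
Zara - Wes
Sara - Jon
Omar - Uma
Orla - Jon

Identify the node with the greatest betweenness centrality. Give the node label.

Unnormalized betweenness of each node: Jon:21/2, Kira:0, Omar:9/2, Orla:0, Rosa:0, Sara:0, Uma:9/2, Wes:14, Zara:15/2.
Wes has the largest value, 14, making it the main broker — the node through which the most shortest paths run.

Wes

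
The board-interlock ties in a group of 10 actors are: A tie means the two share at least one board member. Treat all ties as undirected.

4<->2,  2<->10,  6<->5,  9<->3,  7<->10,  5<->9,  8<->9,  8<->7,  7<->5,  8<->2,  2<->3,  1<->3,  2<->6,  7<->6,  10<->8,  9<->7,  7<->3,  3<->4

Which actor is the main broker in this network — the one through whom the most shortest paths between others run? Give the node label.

Unnormalized betweenness of each node: 1:0, 2:7, 3:137/12, 4:0, 5:1/2, 6:19/12, 7:15/2, 8:5/4, 9:5/2, 10:1/4.
3 has the largest value, 137/12, making it the main broker — the node through which the most shortest paths run.

3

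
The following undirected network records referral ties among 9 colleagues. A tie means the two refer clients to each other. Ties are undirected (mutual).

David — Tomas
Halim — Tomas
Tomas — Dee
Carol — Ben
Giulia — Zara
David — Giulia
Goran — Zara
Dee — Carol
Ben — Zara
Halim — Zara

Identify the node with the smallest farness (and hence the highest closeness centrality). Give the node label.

Zara

Farness (sum of distances to all others) for each node — Ben:16, Carol:18, David:17, Dee:18, Giulia:16, Goran:20, Halim:15, Tomas:15, Zara:13.
The smallest farness is 13, for Zara, so Zara has the highest closeness.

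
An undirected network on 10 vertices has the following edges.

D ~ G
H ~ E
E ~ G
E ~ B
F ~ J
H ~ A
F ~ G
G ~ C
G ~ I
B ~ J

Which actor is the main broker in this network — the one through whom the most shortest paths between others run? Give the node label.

G

Unnormalized betweenness of each node: A:0, B:3, C:0, D:0, E:18, F:4, G:24, H:8, I:0, J:1.
G has the largest value, 24, making it the main broker — the node through which the most shortest paths run.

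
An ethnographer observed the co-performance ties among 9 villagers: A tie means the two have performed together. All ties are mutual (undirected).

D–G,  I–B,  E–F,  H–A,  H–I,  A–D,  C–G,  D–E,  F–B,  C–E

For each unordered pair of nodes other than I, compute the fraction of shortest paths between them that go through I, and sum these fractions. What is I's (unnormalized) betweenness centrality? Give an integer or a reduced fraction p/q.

3

Pairs whose geodesics pass through I — F–H: 1; B–H: 1; B–A: 1.
All other pairs contribute 0.
Summing the contributions gives betweenness(I) = 3.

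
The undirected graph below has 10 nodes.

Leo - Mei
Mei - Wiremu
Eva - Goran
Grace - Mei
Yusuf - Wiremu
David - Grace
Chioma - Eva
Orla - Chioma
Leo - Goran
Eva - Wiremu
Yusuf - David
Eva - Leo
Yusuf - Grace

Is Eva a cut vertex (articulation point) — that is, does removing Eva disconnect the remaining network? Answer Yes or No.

Yes

Removing Eva leaves {David, Goran, Grace, Leo, Mei, Wiremu, and Yusuf} with no path to {Chioma and Orla}, so the network splits into 2 components. Eva is a cut vertex.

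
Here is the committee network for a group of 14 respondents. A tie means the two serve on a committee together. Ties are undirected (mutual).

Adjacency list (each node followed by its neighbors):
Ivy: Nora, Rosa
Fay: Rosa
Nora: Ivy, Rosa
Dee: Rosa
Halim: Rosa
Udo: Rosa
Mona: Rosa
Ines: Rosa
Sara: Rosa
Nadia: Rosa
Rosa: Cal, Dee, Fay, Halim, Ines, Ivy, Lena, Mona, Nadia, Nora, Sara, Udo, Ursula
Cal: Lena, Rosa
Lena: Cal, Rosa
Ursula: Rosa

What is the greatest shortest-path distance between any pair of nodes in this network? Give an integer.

Eccentricity of each node (its greatest distance to any other): Cal:2, Dee:2, Fay:2, Halim:2, Ines:2, Ivy:2, Lena:2, Mona:2, Nadia:2, Nora:2, Rosa:1, Sara:2, Udo:2, Ursula:2.
The maximum eccentricity is 2, realized for instance by the pair Dee–Nora via Dee – Rosa – Nora. So the diameter is 2.

2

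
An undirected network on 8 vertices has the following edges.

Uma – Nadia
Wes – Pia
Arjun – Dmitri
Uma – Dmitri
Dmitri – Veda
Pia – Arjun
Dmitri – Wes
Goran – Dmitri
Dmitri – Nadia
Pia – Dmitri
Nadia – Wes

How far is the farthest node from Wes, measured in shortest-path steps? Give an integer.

2

Distances from Wes: Arjun:2, Dmitri:1, Goran:2, Nadia:1, Pia:1, Uma:2, Veda:2.
The largest is 2 (to Veda, Goran, Arjun, and Uma), so the eccentricity of Wes is 2.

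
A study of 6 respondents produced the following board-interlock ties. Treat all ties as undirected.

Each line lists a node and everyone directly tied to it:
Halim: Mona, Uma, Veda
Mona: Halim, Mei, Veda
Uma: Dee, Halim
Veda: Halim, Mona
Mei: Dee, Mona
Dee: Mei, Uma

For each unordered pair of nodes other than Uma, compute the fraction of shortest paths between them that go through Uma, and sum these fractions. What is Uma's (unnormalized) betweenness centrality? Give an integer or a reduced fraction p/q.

3/2

Pairs whose geodesics pass through Uma — Dee–Veda: 1/2; Dee–Halim: 1.
All other pairs contribute 0.
Summing the contributions gives betweenness(Uma) = 3/2.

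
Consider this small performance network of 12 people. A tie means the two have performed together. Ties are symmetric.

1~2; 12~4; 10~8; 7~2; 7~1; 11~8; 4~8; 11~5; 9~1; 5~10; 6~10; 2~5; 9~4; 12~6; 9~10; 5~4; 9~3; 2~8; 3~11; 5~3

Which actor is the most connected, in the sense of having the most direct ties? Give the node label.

Degrees — 1:3, 2:4, 3:3, 4:4, 5:5, 6:2, 7:2, 8:4, 9:4, 10:4, 11:3, 12:2.
The maximum is 5, attained only by 5.

5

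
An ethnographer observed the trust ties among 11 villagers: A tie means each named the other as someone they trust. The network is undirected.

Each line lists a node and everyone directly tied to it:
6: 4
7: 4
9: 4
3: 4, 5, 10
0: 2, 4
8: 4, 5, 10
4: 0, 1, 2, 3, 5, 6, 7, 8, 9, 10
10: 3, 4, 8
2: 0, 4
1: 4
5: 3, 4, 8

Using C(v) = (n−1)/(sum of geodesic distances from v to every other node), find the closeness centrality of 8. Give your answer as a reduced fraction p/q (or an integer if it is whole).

10/17

Distances from 8: 0:2, 1:2, 2:2, 3:2, 4:1, 5:1, 6:2, 7:2, 9:2, 10:1. Sum = 17.
n = 11, so closeness = 10/17.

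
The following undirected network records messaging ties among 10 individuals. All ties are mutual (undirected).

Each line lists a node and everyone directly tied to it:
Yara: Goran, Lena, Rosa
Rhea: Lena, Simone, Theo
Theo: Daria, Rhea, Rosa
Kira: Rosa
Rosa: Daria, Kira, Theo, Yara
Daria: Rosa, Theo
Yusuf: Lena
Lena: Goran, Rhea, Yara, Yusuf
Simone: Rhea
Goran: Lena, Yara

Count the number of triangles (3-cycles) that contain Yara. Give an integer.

Yara's neighbors: Goran, Lena, and Rosa.
Neighbor pairs that are themselves tied: Yara–Goran–Lena. Each forms one triangle with Yara, for 1 in total.

1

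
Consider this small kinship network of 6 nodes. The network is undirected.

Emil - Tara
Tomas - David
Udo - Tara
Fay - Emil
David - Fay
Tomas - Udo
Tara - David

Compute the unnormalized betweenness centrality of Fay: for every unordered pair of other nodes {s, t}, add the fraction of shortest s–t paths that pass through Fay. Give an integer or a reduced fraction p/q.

5/6

Pairs whose geodesics pass through Fay — Tomas–Emil: 1/3; David–Emil: 1/2.
All other pairs contribute 0.
Summing the contributions gives betweenness(Fay) = 5/6.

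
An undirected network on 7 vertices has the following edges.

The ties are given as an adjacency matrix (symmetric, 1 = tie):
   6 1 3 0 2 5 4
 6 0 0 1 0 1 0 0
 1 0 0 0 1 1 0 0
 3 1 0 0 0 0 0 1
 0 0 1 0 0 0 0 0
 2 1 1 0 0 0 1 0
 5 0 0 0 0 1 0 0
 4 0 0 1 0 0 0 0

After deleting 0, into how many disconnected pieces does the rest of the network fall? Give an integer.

1

0's neighbors (1) remain reachable from one another through other ties, so the rest of the network stays in one piece.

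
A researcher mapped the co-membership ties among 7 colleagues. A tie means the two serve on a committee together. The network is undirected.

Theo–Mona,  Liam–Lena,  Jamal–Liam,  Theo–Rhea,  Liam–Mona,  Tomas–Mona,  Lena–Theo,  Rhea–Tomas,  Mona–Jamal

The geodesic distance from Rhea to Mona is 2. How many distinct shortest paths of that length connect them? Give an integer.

The shortest distance is 2. The length-2 paths are: Rhea–Theo–Mona; Rhea–Tomas–Mona.
That gives 2 distinct shortest paths.

2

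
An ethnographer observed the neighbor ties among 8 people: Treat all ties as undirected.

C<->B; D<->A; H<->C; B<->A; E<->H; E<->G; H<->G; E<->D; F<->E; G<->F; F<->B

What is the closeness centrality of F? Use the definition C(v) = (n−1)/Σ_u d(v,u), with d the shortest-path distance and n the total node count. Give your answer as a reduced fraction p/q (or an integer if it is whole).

Distances from F: A:2, B:1, C:2, D:2, E:1, G:1, H:2. Sum = 11.
n = 8, so closeness = 7/11.

7/11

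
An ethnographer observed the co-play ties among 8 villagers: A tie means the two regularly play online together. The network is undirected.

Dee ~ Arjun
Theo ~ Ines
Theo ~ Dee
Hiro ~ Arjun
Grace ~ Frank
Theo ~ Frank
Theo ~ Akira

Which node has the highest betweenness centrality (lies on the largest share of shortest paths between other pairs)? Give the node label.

Unnormalized betweenness of each node: Akira:0, Arjun:6, Dee:10, Frank:6, Grace:0, Hiro:0, Ines:0, Theo:17.
Theo has the largest value, 17, making it the main broker — the node through which the most shortest paths run.

Theo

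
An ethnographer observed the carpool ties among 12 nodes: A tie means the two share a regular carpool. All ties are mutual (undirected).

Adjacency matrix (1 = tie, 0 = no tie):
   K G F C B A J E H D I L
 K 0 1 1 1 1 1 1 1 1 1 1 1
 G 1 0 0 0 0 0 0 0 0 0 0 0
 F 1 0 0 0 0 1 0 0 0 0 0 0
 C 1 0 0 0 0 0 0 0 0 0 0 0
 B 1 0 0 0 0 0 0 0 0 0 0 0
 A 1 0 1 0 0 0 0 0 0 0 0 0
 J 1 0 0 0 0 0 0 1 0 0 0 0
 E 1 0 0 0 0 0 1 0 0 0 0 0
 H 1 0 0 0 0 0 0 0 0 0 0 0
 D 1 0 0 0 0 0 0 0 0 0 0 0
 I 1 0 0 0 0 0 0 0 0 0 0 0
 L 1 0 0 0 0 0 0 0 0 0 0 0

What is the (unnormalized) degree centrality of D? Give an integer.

1

D is directly tied to K. That is 1 neighbor, so the degree of D is 1.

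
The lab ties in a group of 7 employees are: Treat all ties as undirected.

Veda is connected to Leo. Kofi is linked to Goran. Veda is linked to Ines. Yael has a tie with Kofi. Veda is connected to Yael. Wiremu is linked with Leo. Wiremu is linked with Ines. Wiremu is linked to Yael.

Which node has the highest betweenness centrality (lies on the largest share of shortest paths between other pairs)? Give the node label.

Yael

Unnormalized betweenness of each node: Goran:0, Ines:1/3, Kofi:5, Leo:1/3, Veda:7/2, Wiremu:7/2, Yael:25/3.
Yael has the largest value, 25/3, making it the main broker — the node through which the most shortest paths run.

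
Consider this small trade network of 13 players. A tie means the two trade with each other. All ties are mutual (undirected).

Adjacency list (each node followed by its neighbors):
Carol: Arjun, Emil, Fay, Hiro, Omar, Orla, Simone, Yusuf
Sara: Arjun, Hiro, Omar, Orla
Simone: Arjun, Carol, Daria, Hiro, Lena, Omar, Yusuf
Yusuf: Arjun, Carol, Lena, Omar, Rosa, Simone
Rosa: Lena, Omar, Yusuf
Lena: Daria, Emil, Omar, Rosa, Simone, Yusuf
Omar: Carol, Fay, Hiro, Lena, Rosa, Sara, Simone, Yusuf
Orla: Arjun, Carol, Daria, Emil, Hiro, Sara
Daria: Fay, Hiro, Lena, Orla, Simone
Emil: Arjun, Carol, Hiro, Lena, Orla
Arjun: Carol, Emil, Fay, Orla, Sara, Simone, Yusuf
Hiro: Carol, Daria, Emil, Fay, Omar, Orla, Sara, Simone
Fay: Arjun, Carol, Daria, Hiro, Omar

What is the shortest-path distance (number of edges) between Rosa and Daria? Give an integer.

2

One shortest route is Rosa – Lena – Daria, which uses 2 edges, and Rosa and Daria are not directly tied, so nothing shorter exists. So d(Rosa,Daria) = 2.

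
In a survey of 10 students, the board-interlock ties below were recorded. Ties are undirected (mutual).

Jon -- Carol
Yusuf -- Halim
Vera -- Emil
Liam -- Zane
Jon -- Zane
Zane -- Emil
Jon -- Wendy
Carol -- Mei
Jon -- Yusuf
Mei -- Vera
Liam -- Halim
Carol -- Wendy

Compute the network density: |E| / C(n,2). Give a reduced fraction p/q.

There are 12 edges and 10 nodes, so the maximum possible is C(10,2) = 45.
Density = 12/45 = 4/15.

4/15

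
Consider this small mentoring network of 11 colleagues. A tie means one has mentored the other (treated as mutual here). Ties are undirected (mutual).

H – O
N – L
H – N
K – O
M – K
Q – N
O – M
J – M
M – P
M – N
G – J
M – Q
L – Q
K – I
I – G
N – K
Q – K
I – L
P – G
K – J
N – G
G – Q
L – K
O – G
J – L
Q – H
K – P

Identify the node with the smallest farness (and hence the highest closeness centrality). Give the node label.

Farness (sum of distances to all others) for each node — G:14, H:20, I:18, J:17, K:12, L:15, M:14, N:14, O:16, P:18, Q:14.
The smallest farness is 12, for K, so K has the highest closeness.

K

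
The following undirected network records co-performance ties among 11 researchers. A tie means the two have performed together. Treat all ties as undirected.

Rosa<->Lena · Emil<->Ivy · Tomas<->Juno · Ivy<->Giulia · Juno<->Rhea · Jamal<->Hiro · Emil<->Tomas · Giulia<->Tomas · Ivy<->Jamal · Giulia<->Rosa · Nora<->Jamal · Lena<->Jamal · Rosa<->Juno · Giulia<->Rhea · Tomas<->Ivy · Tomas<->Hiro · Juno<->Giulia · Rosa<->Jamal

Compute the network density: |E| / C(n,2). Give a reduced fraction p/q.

18/55

There are 18 edges and 11 nodes, so the maximum possible is C(11,2) = 55.
Density = 18/55.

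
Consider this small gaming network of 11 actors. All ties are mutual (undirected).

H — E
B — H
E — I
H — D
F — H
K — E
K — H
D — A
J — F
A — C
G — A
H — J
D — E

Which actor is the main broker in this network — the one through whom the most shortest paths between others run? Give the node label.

Unnormalized betweenness of each node: A:17, B:0, C:0, D:21, E:11, F:0, G:0, H:25, I:0, J:0, K:0.
H has the largest value, 25, making it the main broker — the node through which the most shortest paths run.

H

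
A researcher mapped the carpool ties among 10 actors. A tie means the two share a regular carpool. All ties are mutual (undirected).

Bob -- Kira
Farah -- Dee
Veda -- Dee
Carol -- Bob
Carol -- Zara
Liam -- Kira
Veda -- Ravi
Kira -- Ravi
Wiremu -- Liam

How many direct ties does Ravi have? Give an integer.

Ravi is directly tied to Kira and Veda. That is 2 neighbors, so the degree of Ravi is 2.

2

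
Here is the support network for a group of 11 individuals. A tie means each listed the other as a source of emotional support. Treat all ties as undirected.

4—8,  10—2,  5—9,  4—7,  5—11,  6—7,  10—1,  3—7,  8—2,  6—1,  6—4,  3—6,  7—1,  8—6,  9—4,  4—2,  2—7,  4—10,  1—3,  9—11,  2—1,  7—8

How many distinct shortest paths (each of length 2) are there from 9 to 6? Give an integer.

1

The shortest distance is 2, and the only length-2 path is 9–4–6. So there is exactly 1 shortest path.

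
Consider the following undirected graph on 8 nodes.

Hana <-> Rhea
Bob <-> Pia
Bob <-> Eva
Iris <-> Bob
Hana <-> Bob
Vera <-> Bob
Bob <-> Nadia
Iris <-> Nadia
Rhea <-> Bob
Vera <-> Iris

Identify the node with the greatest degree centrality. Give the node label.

Bob

Degrees — Bob:7, Eva:1, Hana:2, Iris:3, Nadia:2, Pia:1, Rhea:2, Vera:2.
The maximum is 7, attained only by Bob.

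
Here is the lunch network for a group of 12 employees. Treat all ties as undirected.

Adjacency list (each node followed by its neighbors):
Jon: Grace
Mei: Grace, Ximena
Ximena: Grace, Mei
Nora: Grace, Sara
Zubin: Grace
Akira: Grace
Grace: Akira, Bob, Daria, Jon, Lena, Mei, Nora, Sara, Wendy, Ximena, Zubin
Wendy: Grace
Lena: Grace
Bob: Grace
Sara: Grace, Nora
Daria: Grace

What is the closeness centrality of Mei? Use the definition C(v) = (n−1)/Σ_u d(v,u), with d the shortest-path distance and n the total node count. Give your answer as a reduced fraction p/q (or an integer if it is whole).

11/20

Distances from Mei: Akira:2, Bob:2, Daria:2, Grace:1, Jon:2, Lena:2, Nora:2, Sara:2, Wendy:2, Ximena:1, Zubin:2. Sum = 20.
n = 12, so closeness = 11/20.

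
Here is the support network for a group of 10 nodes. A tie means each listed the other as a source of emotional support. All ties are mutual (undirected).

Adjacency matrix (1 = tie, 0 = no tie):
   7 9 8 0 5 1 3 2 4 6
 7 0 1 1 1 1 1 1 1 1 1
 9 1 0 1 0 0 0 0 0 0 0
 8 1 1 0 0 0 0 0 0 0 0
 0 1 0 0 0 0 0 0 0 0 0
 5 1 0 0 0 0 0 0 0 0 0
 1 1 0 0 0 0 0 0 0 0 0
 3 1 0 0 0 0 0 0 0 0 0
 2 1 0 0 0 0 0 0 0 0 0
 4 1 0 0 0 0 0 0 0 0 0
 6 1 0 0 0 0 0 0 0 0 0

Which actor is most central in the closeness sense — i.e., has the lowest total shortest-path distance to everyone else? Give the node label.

Farness (sum of distances to all others) for each node — 0:17, 1:17, 2:17, 3:17, 4:17, 5:17, 6:17, 7:9, 8:16, 9:16.
The smallest farness is 9, for 7, so 7 has the highest closeness.

7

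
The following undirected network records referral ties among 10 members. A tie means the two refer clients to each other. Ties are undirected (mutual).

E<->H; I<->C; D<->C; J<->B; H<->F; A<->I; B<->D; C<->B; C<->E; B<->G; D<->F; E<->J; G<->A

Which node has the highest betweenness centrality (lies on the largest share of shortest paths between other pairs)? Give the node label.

C

Unnormalized betweenness of each node: A:1, B:21/2, C:35/3, D:37/6, E:41/6, F:5/3, G:3, H:3/2, I:4, J:5/3.
C has the largest value, 35/3, making it the main broker — the node through which the most shortest paths run.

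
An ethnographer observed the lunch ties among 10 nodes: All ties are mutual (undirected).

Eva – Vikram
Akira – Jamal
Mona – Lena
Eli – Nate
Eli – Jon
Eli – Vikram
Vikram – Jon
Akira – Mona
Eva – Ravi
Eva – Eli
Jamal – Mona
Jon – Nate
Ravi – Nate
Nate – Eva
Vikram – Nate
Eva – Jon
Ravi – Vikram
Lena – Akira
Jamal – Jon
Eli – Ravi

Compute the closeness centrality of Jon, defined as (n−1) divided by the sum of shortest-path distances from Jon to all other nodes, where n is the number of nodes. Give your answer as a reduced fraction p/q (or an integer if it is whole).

9/14

Distances from Jon: Akira:2, Eli:1, Eva:1, Jamal:1, Lena:3, Mona:2, Nate:1, Ravi:2, Vikram:1. Sum = 14.
n = 10, so closeness = 9/14.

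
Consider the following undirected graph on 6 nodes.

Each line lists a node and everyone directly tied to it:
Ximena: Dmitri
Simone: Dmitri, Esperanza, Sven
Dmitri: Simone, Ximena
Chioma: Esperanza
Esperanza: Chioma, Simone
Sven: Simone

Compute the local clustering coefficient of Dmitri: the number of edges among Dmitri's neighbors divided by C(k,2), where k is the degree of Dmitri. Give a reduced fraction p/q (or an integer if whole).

0

Dmitri's neighbors: Simone and Ximena (k = 2).
Possible neighbor pairs: C(2,2) = 1. Edges among them: none → e = 0.
Clustering(Dmitri) = 0/1.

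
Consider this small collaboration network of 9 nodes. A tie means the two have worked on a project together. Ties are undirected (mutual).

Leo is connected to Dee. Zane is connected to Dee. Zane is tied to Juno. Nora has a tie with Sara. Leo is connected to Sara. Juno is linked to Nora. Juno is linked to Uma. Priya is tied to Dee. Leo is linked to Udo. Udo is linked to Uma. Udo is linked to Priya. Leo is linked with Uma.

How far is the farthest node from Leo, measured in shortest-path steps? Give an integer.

Distances from Leo: Dee:1, Juno:2, Nora:2, Priya:2, Sara:1, Udo:1, Uma:1, Zane:2.
The largest is 2 (to Nora, Juno, Priya, and Zane), so the eccentricity of Leo is 2.

2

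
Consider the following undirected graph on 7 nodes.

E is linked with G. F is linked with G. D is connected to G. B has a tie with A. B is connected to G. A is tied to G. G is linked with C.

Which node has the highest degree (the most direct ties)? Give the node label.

Degrees — A:2, B:2, C:1, D:1, E:1, F:1, G:6.
The maximum is 6, attained only by G.

G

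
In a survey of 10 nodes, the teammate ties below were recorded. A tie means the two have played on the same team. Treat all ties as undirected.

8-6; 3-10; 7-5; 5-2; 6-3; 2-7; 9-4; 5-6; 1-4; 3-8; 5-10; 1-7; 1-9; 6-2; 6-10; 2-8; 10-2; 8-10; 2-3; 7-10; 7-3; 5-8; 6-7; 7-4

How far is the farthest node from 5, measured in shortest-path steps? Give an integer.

3

Distances from 5: 1:2, 2:1, 3:2, 4:2, 6:1, 7:1, 8:1, 9:3, 10:1.
The largest is 3 (to 9), so the eccentricity of 5 is 3.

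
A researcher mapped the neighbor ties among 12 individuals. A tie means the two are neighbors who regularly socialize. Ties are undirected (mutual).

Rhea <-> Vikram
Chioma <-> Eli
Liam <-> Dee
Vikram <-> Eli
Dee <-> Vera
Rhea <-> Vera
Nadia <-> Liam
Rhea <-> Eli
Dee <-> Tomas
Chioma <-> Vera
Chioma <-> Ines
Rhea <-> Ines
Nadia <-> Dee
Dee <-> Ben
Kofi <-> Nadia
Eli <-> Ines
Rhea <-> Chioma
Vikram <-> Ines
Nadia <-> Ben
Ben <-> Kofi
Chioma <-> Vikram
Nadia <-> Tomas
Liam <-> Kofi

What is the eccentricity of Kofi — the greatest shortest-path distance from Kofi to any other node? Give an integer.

Distances from Kofi: Ben:1, Chioma:4, Dee:2, Eli:5, Ines:5, Liam:1, Nadia:1, Rhea:4, Tomas:2, Vera:3, Vikram:5.
The largest is 5 (to Ines, Eli, and Vikram), so the eccentricity of Kofi is 5.

5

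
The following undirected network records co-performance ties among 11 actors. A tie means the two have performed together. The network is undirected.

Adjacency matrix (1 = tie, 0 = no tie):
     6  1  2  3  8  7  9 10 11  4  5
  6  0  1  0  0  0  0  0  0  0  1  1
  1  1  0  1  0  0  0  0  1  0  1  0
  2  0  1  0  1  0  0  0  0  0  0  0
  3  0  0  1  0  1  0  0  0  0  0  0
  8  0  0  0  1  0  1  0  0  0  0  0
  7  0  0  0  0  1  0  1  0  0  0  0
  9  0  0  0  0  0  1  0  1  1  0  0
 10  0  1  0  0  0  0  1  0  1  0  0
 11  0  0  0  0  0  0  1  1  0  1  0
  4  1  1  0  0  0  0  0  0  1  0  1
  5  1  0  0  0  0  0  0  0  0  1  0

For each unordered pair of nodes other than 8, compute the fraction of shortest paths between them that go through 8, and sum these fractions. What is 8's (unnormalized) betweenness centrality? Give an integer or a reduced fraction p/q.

10/3

Pairs whose geodesics pass through 8 — 2–7: 1; 3–7: 1; 3–9: 1; 3–11: 1/3.
All other pairs contribute 0.
Summing the contributions gives betweenness(8) = 10/3.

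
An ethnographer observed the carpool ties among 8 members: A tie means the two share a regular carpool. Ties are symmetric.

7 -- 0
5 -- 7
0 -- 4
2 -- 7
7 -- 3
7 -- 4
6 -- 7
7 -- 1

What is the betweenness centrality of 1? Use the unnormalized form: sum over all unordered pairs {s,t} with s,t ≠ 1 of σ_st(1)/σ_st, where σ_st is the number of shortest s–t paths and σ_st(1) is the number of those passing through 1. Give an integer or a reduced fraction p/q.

0

No shortest path between any pair of other nodes passes through 1.
Summing the contributions gives betweenness(1) = 0.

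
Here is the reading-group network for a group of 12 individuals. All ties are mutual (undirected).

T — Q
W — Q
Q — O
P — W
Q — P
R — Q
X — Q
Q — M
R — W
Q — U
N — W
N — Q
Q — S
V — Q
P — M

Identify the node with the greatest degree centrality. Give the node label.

Degrees — M:2, N:2, O:1, P:3, Q:11, R:2, S:1, T:1, U:1, V:1, W:4, X:1.
The maximum is 11, attained only by Q.

Q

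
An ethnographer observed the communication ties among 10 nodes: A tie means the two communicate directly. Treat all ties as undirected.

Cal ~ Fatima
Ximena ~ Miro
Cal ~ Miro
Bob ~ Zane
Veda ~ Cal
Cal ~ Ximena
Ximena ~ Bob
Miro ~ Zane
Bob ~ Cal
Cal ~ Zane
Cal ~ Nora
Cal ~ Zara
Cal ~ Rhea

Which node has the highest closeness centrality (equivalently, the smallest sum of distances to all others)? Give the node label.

Cal

Farness (sum of distances to all others) for each node — Bob:15, Cal:9, Fatima:17, Miro:15, Nora:17, Rhea:17, Veda:17, Ximena:15, Zane:15, Zara:17.
The smallest farness is 9, for Cal, so Cal has the highest closeness.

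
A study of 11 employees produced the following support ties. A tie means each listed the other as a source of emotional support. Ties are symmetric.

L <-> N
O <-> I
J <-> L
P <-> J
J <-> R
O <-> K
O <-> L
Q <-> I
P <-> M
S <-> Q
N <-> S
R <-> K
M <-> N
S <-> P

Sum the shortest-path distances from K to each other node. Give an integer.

25

Distances from K: I:2, J:2, L:2, M:4, N:3, O:1, P:3, Q:3, R:1, S:4.
Sum = 2 + 2 + 2 + 4 + 3 + 1 + 3 + 3 + 1 + 4 = 25.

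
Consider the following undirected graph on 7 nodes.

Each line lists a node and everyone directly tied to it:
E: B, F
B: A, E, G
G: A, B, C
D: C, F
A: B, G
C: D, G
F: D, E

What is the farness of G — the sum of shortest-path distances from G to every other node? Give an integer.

Distances from G: A:1, B:1, C:1, D:2, E:2, F:3.
Sum = 1 + 1 + 1 + 2 + 2 + 3 = 10.

10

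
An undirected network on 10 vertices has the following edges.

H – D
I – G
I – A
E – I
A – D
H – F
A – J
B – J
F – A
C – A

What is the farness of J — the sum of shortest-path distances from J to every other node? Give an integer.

Distances from J: A:1, B:1, C:2, D:2, E:3, F:2, G:3, H:3, I:2.
Sum = 1 + 1 + 2 + 2 + 3 + 2 + 3 + 3 + 2 = 19.

19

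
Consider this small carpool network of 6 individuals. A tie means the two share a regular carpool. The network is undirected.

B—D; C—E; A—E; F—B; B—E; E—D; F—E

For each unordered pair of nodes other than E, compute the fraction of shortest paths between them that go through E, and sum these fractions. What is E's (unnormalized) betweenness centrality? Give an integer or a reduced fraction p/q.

15/2

Pairs whose geodesics pass through E — B–A: 1; B–C: 1; A–D: 1; A–C: 1; A–F: 1; D–C: 1; D–F: 1/2; C–F: 1.
All other pairs contribute 0.
Summing the contributions gives betweenness(E) = 15/2.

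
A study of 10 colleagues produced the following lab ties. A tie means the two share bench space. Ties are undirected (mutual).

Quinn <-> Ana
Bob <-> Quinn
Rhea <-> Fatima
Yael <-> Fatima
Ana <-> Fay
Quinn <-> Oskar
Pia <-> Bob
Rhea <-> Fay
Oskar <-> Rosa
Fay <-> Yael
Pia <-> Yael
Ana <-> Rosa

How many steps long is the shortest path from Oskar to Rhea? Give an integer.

4

One shortest route is Oskar – Quinn – Ana – Fay – Rhea, which uses 4 edges, and at distance 3 from Oskar we only reach {Fay, Pia}, which does not include Rhea. So d(Oskar,Rhea) = 4.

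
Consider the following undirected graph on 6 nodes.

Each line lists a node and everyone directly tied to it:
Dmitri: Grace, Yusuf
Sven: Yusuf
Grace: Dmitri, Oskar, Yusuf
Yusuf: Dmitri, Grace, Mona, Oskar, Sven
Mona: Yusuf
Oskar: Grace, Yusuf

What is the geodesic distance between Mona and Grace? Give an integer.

2

One shortest route is Mona – Yusuf – Grace, which uses 2 edges, and Mona and Grace are not directly tied, so nothing shorter exists. So d(Mona,Grace) = 2.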